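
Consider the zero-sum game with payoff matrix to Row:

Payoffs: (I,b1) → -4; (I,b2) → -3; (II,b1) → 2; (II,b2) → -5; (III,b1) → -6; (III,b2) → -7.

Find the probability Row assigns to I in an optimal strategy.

7/8

Row minima: I → -4, II → -5, III → -7; maximin = -4.
Column maxima: b1 → 2, b2 → -3; minimax = -3.
-4 ≠ -3, so there is no saddle point; optimal play is mixed.
III is strictly dominated by I, so Row never plays it.
On the remaining 2×2 (I, II vs b1, b2):
Let Row play I with probability p. Expected payoff against b1: (-4)p + 2(1−p) = −6p + 2; against b2: (-3)p + (-5)(1−p) = 2p − 5.
Setting these equal: −6p + 2 = 2p − 5 ⇒ −8p = -7 ⇒ p = 7/8, and the value is (-6)·(7/8) + 2 = -13/4.
For Column: with q = P(b1), equating I's and II's payoffs gives −q − 3 = 7q − 5 ⇒ q = 1/4.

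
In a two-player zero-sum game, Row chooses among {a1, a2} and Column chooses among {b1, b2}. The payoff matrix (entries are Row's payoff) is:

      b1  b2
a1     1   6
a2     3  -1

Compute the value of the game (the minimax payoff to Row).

19/9

Row minima: a1 → 1, a2 → -1; maximin = 1.
Column maxima: b1 → 3, b2 → 6; minimax = 3.
1 ≠ 3, so there is no saddle point; optimal play is mixed.
Let Row play a1 with probability p. Expected payoff against b1: 1p + 3(1−p) = −2p + 3; against b2: 6p + (-1)(1−p) = 7p − 1.
Setting these equal: −2p + 3 = 7p − 1 ⇒ −9p = -4 ⇒ p = 4/9, and the value is (-2)·(4/9) + 3 = 19/9.
For Column: with q = P(b1), equating a1's and a2's payoffs gives −5q + 6 = 4q − 1 ⇒ q = 7/9.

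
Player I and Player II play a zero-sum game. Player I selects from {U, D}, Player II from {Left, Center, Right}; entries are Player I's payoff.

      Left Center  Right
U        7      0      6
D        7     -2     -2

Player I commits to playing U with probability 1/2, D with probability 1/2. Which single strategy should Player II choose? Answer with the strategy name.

Center

If Player II plays Left, Player I's expected payoff is (1/2)·7 + (1/2)·7 = 7.
If Player II plays Center, Player I's expected payoff is (1/2)·0 + (1/2)·(-2) = -1.
If Player II plays Right, Player I's expected payoff is (1/2)·6 + (1/2)·(-2) = 2.
Player II minimizes Player I's payoff; the smallest is -1, so the best response is Center.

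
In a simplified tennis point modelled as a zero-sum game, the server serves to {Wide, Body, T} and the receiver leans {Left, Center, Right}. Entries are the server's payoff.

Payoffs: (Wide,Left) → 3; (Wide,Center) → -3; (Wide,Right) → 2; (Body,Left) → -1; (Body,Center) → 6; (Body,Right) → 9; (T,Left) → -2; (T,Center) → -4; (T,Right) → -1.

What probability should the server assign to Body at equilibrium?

6/13

Row minima: Wide → -3, Body → -1, T → -4; maximin = -1.
Column maxima: Left → 3, Center → 6, Right → 9; minimax = 3.
-1 ≠ 3, so there is no saddle point; optimal play is mixed.
T is strictly dominated by Wide, so the server never plays it.
Right is strictly dominated by Center (it gives the server strictly more in every row), so the receiver never plays it.
On the remaining 2×2 (Wide, Body vs Left, Center):
Let the server play Wide with probability p. Expected payoff against Left: 3p + (-1)(1−p) = 4p − 1; against Center: (-3)p + 6(1−p) = −9p + 6.
Setting these equal: 4p − 1 = −9p + 6 ⇒ 13p = 7 ⇒ p = 7/13, and the value is (4)·(7/13) − 1 = 15/13.
For the receiver: with q = P(Left), equating Wide's and Body's payoffs gives 6q − 3 = −7q + 6 ⇒ q = 9/13.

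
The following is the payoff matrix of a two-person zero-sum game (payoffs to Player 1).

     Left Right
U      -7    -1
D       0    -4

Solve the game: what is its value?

-14/5

Row minima: U → -7, D → -4; maximin = -4.
Column maxima: Left → 0, Right → -1; minimax = -1.
-4 ≠ -1, so there is no saddle point; optimal play is mixed.
Let Player 1 play U with probability p. Expected payoff against Left: (-7)p + 0(1−p) = −7p; against Right: (-1)p + (-4)(1−p) = 3p − 4.
Setting these equal: −7p = 3p − 4 ⇒ −10p = -4 ⇒ p = 2/5, and the value is (-7)·(2/5) = -14/5.
For Player 2: with q = P(Left), equating U's and D's payoffs gives −6q − 1 = 4q − 4 ⇒ q = 3/10.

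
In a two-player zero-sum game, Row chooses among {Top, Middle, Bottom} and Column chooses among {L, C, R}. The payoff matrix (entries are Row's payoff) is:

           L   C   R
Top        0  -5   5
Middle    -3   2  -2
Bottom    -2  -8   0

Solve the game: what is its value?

Row minima: Top → -5, Middle → -3, Bottom → -8; maximin = -3.
Column maxima: L → 0, C → 2, R → 5; minimax = 0.
-3 ≠ 0, so there is no saddle point; optimal play is mixed.
Bottom is strictly dominated by Top, so Row never plays it.
R is strictly dominated by L (it gives Row strictly more in every row), so Column never plays it.
On the remaining 2×2 (Top, Middle vs L, C):
Let Row play Top with probability p. Expected payoff against L: 0p + (-3)(1−p) = 3p − 3; against C: (-5)p + 2(1−p) = −7p + 2.
Setting these equal: 3p − 3 = −7p + 2 ⇒ 10p = 5 ⇒ p = 1/2, and the value is (3)·(1/2) − 3 = -3/2.
For Column: with q = P(L), equating Top's and Middle's payoffs gives 5q − 5 = −5q + 2 ⇒ q = 7/10.

-3/2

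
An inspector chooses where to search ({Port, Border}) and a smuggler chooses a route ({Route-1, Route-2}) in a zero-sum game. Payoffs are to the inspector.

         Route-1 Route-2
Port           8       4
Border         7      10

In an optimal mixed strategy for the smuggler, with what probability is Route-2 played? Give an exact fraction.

1/7

Row minima: Port → 4, Border → 7; maximin = 7.
Column maxima: Route-1 → 8, Route-2 → 10; minimax = 8.
7 ≠ 8, so there is no saddle point; optimal play is mixed.
Let the inspector play Port with probability p. Expected payoff against Route-1: 8p + 7(1−p) = p + 7; against Route-2: 4p + 10(1−p) = −6p + 10.
Setting these equal: p + 7 = −6p + 10 ⇒ 7p = 3 ⇒ p = 3/7, and the value is (1)·(3/7) + 7 = 52/7.
For the smuggler: with q = P(Route-1), equating Port's and Border's payoffs gives 4q + 4 = −3q + 10 ⇒ q = 6/7.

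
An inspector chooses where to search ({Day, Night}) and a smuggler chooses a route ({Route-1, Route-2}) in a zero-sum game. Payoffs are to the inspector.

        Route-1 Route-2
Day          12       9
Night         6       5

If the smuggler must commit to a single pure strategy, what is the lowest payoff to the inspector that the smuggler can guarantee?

Column maxima: Route-1 → 12, Route-2 → 9.
The smallest of these is 9.

9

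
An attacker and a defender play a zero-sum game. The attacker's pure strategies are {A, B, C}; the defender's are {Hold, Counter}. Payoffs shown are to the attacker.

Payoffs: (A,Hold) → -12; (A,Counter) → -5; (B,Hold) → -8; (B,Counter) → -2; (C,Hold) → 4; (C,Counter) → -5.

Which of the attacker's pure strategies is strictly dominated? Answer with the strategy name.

B gives a strictly higher payoff than A against every column: -8 > -12, -2 > -5.
So A is strictly dominated and the attacker never plays it.

A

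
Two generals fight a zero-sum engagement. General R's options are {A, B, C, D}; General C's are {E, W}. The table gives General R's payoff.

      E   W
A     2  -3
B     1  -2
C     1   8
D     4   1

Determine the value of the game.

Row minima: A → -3, B → -2, C → 1, D → 1; maximin = 1.
Column maxima: E → 4, W → 8; minimax = 4.
1 ≠ 4, so there is no saddle point; optimal play is mixed.
A is strictly dominated by D, so General R never plays it.
B is strictly dominated by D, so General R never plays it.
On the remaining 2×2 (C, D vs E, W):
Let General R play C with probability p. Expected payoff against E: 1p + 4(1−p) = −3p + 4; against W: 8p + 1(1−p) = 7p + 1.
Setting these equal: −3p + 4 = 7p + 1 ⇒ −10p = -3 ⇒ p = 3/10, and the value is (-3)·(3/10) + 4 = 31/10.
For General C: with q = P(E), equating C's and D's payoffs gives −7q + 8 = 3q + 1 ⇒ q = 7/10.

31/10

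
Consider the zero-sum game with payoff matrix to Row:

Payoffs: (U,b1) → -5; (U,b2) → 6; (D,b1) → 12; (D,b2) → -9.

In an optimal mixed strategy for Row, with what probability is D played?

Row minima: U → -5, D → -9; maximin = -5.
Column maxima: b1 → 12, b2 → 6; minimax = 6.
-5 ≠ 6, so there is no saddle point; optimal play is mixed.
Let Row play U with probability p. Expected payoff against b1: (-5)p + 12(1−p) = −17p + 12; against b2: 6p + (-9)(1−p) = 15p − 9.
Setting these equal: −17p + 12 = 15p − 9 ⇒ −32p = -21 ⇒ p = 21/32, and the value is (-17)·(21/32) + 12 = 27/32.
For Column: with q = P(b1), equating U's and D's payoffs gives −11q + 6 = 21q − 9 ⇒ q = 15/32.

11/32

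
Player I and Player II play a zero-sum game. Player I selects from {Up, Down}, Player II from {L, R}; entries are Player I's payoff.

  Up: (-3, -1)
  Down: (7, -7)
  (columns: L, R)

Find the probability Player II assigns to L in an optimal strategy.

3/8

Row minima: Up → -3, Down → -7; maximin = -3.
Column maxima: L → 7, R → -1; minimax = -1.
-3 ≠ -1, so there is no saddle point; optimal play is mixed.
Let Player I play Up with probability p. Expected payoff against L: (-3)p + 7(1−p) = −10p + 7; against R: (-1)p + (-7)(1−p) = 6p − 7.
Setting these equal: −10p + 7 = 6p − 7 ⇒ −16p = -14 ⇒ p = 7/8, and the value is (-10)·(7/8) + 7 = -7/4.
For Player II: with q = P(L), equating Up's and Down's payoffs gives −2q − 1 = 14q − 7 ⇒ q = 3/8.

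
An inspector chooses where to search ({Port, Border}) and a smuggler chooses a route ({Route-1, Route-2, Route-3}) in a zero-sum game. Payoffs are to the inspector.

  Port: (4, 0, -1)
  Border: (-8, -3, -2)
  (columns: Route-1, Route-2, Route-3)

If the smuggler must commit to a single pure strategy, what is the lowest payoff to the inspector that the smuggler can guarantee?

Column maxima: Route-1 → 4, Route-2 → 0, Route-3 → -1.
The smallest of these is -1.

-1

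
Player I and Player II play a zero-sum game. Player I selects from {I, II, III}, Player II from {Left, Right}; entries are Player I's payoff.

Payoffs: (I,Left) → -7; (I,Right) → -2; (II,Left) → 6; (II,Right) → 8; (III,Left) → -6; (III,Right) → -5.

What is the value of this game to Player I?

Row minima: I → -7, II → 6, III → -6; maximin = 6.
Column maxima: Left → 6, Right → 8; minimax = 6.
Since maximin = minimax = 6, there is a saddle point and the value is 6.

6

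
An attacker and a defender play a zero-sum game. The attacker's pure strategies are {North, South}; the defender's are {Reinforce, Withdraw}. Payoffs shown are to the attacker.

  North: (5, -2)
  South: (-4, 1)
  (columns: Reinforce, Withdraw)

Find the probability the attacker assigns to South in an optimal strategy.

7/12

Row minima: North → -2, South → -4; maximin = -2.
Column maxima: Reinforce → 5, Withdraw → 1; minimax = 1.
-2 ≠ 1, so there is no saddle point; optimal play is mixed.
Let the attacker play North with probability p. Expected payoff against Reinforce: 5p + (-4)(1−p) = 9p − 4; against Withdraw: (-2)p + 1(1−p) = −3p + 1.
Setting these equal: 9p − 4 = −3p + 1 ⇒ 12p = 5 ⇒ p = 5/12, and the value is (9)·(5/12) − 4 = -1/4.
For the defender: with q = P(Reinforce), equating North's and South's payoffs gives 7q − 2 = −5q + 1 ⇒ q = 1/4.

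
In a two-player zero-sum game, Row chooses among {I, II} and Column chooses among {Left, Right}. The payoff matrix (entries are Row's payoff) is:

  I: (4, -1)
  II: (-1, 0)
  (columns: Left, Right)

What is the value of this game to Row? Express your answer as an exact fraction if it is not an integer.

Row minima: I → -1, II → -1; maximin = -1.
Column maxima: Left → 4, Right → 0; minimax = 0.
-1 ≠ 0, so there is no saddle point; optimal play is mixed.
Let Row play I with probability p. Expected payoff against Left: 4p + (-1)(1−p) = 5p − 1; against Right: (-1)p + 0(1−p) = −p.
Setting these equal: 5p − 1 = −p ⇒ 6p = 1 ⇒ p = 1/6, and the value is (5)·(1/6) − 1 = -1/6.
For Column: with q = P(Left), equating I's and II's payoffs gives 5q − 1 = −q ⇒ q = 1/6.

-1/6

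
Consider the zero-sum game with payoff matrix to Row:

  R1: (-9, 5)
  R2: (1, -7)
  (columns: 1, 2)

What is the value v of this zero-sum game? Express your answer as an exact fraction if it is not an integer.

Row minima: R1 → -9, R2 → -7; maximin = -7.
Column maxima: 1 → 1, 2 → 5; minimax = 1.
-7 ≠ 1, so there is no saddle point; optimal play is mixed.
Let Row play R1 with probability p. Expected payoff against 1: (-9)p + 1(1−p) = −10p + 1; against 2: 5p + (-7)(1−p) = 12p − 7.
Setting these equal: −10p + 1 = 12p − 7 ⇒ −22p = -8 ⇒ p = 4/11, and the value is (-10)·(4/11) + 1 = -29/11.
For Column: with q = P(1), equating R1's and R2's payoffs gives −14q + 5 = 8q − 7 ⇒ q = 6/11.

-29/11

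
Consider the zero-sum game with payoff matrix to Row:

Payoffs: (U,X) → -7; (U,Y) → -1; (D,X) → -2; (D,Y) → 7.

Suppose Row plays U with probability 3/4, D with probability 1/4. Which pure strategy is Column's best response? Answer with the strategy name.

If Column plays X, Row's expected payoff is (3/4)·(-7) + (1/4)·(-2) = -23/4.
If Column plays Y, Row's expected payoff is (3/4)·(-1) + (1/4)·7 = 1.
Column minimizes Row's payoff; the smallest is -23/4, so the best response is X.

X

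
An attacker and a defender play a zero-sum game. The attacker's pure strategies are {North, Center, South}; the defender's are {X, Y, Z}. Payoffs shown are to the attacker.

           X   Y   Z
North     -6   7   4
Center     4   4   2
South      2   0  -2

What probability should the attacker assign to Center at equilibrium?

5/6

Row minima: North → -6, Center → 2, South → -2; maximin = 2.
Column maxima: X → 4, Y → 7, Z → 4; minimax = 4.
2 ≠ 4, so there is no saddle point; optimal play is mixed.
South is strictly dominated by Center, so the attacker never plays it.
Y is strictly dominated by Z (it gives the attacker strictly more in every row), so the defender never plays it.
On the remaining 2×2 (North, Center vs X, Z):
Let the attacker play North with probability p. Expected payoff against X: (-6)p + 4(1−p) = −10p + 4; against Z: 4p + 2(1−p) = 2p + 2.
Setting these equal: −10p + 4 = 2p + 2 ⇒ −12p = -2 ⇒ p = 1/6, and the value is (-10)·(1/6) + 4 = 7/3.
For the defender: with q = P(X), equating North's and Center's payoffs gives −10q + 4 = 2q + 2 ⇒ q = 1/6.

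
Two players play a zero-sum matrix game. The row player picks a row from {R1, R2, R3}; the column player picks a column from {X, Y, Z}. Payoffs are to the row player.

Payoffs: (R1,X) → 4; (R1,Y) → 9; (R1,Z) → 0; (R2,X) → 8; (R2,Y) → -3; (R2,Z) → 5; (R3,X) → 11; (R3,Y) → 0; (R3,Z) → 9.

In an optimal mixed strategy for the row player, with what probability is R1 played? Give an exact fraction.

Row minima: R1 → 0, R2 → -3, R3 → 0; maximin = 0.
Column maxima: X → 11, Y → 9, Z → 9; minimax = 9.
0 ≠ 9, so there is no saddle point; optimal play is mixed.
R2 is strictly dominated by R3, so the row player never plays it.
X is strictly dominated by Z (it gives the row player strictly more in every row), so the column player never plays it.
On the remaining 2×2 (R1, R3 vs Y, Z):
Let the row player play R1 with probability p. Expected payoff against Y: 9p + 0(1−p) = 9p; against Z: 0p + 9(1−p) = −9p + 9.
Setting these equal: 9p = −9p + 9 ⇒ 18p = 9 ⇒ p = 1/2, and the value is (9)·(1/2) = 9/2.
For the column player: with q = P(Y), equating R1's and R3's payoffs gives 9q = −9q + 9 ⇒ q = 1/2.

1/2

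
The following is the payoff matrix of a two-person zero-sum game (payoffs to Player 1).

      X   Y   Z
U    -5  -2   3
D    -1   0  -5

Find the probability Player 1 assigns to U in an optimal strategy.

1/3

Row minima: U → -5, D → -5; maximin = -5.
Column maxima: X → -1, Y → 0, Z → 3; minimax = -1.
-5 ≠ -1, so there is no saddle point; optimal play is mixed.
Y is strictly dominated by X (it gives Player 1 strictly more in every row), so Player 2 never plays it.
On the remaining 2×2 (U, D vs X, Z):
Let Player 1 play U with probability p. Expected payoff against X: (-5)p + (-1)(1−p) = −4p − 1; against Z: 3p + (-5)(1−p) = 8p − 5.
Setting these equal: −4p − 1 = 8p − 5 ⇒ −12p = -4 ⇒ p = 1/3, and the value is (-4)·(1/3) − 1 = -7/3.
For Player 2: with q = P(X), equating U's and D's payoffs gives −8q + 3 = 4q − 5 ⇒ q = 2/3.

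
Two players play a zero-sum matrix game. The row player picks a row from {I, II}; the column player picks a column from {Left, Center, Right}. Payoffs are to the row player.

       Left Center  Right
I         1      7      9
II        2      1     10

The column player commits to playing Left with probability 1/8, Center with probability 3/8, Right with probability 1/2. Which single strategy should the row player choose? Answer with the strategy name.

Expected payoff of I: (1/8)·1 + (3/8)·7 + (1/2)·9 = 29/4.
Expected payoff of II: (1/8)·2 + (3/8)·1 + (1/2)·10 = 45/8.
The largest is 29/4, so the row player's best response is I.

I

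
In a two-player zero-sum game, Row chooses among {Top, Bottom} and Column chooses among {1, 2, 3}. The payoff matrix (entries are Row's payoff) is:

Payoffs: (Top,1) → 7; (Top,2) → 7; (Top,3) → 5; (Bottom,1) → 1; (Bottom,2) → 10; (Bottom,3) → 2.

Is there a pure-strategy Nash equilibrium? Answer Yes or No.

Yes

Row minima: Top → 5, Bottom → 1; maximin = 5.
Column maxima: 1 → 7, 2 → 10, 3 → 5; minimax = 5.
maximin = minimax = 5, so a saddle point exists.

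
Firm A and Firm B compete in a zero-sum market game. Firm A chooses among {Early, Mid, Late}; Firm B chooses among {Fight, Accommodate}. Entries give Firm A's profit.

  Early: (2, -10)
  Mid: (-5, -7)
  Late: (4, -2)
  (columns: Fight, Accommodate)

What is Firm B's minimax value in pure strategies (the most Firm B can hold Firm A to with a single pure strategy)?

-2

Column maxima: Fight → 4, Accommodate → -2.
The smallest of these is -2.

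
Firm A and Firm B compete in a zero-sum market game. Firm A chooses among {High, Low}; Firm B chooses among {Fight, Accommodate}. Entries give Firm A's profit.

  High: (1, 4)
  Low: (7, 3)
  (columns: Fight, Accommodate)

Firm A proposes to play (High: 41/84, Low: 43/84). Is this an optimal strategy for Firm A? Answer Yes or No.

No

Against Fight this mix gives (41/84)·1 + (43/84)·7 = 57/14.
Against Accommodate this mix gives (41/84)·4 + (43/84)·3 = 293/84.
Firm B will play Accommodate, holding Firm A to 293/84. Shifting weight toward the row that does better against Accommodate would raise this floor (the equalizing mix achieves 25/7 against both Accommodate and Fight), so the proposed strategy is not optimal.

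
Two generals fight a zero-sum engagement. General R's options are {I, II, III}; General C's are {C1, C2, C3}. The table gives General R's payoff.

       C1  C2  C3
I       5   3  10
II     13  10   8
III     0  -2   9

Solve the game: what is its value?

Row minima: I → 3, II → 8, III → -2; maximin = 8.
Column maxima: C1 → 13, C2 → 10, C3 → 10; minimax = 10.
8 ≠ 10, so there is no saddle point; optimal play is mixed.
III is strictly dominated by I, so General R never plays it.
C1 is strictly dominated by C2 (it gives General R strictly more in every row), so General C never plays it.
On the remaining 2×2 (I, II vs C2, C3):
Let General R play I with probability p. Expected payoff against C2: 3p + 10(1−p) = −7p + 10; against C3: 10p + 8(1−p) = 2p + 8.
Setting these equal: −7p + 10 = 2p + 8 ⇒ −9p = -2 ⇒ p = 2/9, and the value is (-7)·(2/9) + 10 = 76/9.
For General C: with q = P(C2), equating I's and II's payoffs gives −7q + 10 = 2q + 8 ⇒ q = 2/9.

76/9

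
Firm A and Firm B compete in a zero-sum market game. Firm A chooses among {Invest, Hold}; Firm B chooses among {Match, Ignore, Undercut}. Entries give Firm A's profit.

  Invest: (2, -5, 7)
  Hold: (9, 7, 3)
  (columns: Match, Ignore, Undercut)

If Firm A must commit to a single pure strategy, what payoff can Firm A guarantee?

3

Row minima: Invest → -5, Hold → 3.
The best of these is 3.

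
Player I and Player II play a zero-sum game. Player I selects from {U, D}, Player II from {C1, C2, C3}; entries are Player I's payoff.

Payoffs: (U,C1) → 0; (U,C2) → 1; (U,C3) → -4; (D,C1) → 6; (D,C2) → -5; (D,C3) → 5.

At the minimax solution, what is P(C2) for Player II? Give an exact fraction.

3/5

Row minima: U → -4, D → -5; maximin = -4.
Column maxima: C1 → 6, C2 → 1, C3 → 5; minimax = 1.
-4 ≠ 1, so there is no saddle point; optimal play is mixed.
C1 is strictly dominated by C3 (it gives Player I strictly more in every row), so Player II never plays it.
On the remaining 2×2 (U, D vs C2, C3):
Let Player I play U with probability p. Expected payoff against C2: 1p + (-5)(1−p) = 6p − 5; against C3: (-4)p + 5(1−p) = −9p + 5.
Setting these equal: 6p − 5 = −9p + 5 ⇒ 15p = 10 ⇒ p = 2/3, and the value is (6)·(2/3) − 5 = -1.
For Player II: with q = P(C2), equating U's and D's payoffs gives 5q − 4 = −10q + 5 ⇒ q = 3/5.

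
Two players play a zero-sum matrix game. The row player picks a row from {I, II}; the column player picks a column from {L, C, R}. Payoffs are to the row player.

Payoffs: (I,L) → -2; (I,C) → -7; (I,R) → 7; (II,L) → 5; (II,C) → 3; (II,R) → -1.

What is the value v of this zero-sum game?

Row minima: I → -7, II → -1; maximin = -1.
Column maxima: L → 5, C → 3, R → 7; minimax = 3.
-1 ≠ 3, so there is no saddle point; optimal play is mixed.
L is strictly dominated by C (it gives the row player strictly more in every row), so the column player never plays it.
On the remaining 2×2 (I, II vs C, R):
Let the row player play I with probability p. Expected payoff against C: (-7)p + 3(1−p) = −10p + 3; against R: 7p + (-1)(1−p) = 8p − 1.
Setting these equal: −10p + 3 = 8p − 1 ⇒ −18p = -4 ⇒ p = 2/9, and the value is (-10)·(2/9) + 3 = 7/9.
For the column player: with q = P(C), equating I's and II's payoffs gives −14q + 7 = 4q − 1 ⇒ q = 4/9.

7/9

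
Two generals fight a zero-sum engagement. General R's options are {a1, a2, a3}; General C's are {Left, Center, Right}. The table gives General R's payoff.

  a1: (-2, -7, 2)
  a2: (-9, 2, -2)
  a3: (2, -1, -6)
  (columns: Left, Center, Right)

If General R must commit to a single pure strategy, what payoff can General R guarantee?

Row minima: a1 → -7, a2 → -9, a3 → -6.
The best of these is -6.

-6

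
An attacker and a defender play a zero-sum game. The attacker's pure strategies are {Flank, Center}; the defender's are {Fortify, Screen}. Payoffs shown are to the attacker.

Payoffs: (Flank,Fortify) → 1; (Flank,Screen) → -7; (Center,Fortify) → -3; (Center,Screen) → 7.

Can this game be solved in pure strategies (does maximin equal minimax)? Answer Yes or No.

No

Row minima: Flank → -7, Center → -3; maximin = -3.
Column maxima: Fortify → 1, Screen → 7; minimax = 1.
-3 ≠ 1, so no pure-strategy equilibrium exists.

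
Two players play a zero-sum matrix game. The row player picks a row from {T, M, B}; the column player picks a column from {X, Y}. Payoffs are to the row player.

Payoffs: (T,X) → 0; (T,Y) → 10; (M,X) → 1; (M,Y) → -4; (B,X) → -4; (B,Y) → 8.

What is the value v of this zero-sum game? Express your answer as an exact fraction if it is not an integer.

2/3

Row minima: T → 0, M → -4, B → -4; maximin = 0.
Column maxima: X → 1, Y → 10; minimax = 1.
0 ≠ 1, so there is no saddle point; optimal play is mixed.
B is strictly dominated by T, so the row player never plays it.
On the remaining 2×2 (T, M vs X, Y):
Let the row player play T with probability p. Expected payoff against X: 0p + 1(1−p) = −p + 1; against Y: 10p + (-4)(1−p) = 14p − 4.
Setting these equal: −p + 1 = 14p − 4 ⇒ −15p = -5 ⇒ p = 1/3, and the value is (-1)·(1/3) + 1 = 2/3.
For the column player: with q = P(X), equating T's and M's payoffs gives −10q + 10 = 5q − 4 ⇒ q = 14/15.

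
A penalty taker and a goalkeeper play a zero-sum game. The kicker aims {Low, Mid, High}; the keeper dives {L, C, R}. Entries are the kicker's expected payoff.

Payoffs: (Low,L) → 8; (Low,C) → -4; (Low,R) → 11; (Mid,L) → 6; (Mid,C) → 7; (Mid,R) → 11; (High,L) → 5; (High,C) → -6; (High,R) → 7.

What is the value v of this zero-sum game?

Row minima: Low → -4, Mid → 6, High → -6; maximin = 6.
Column maxima: L → 8, C → 7, R → 11; minimax = 7.
6 ≠ 7, so there is no saddle point; optimal play is mixed.
High is strictly dominated by Low, so the kicker never plays it.
R is strictly dominated by L (it gives the kicker strictly more in every row), so the keeper never plays it.
On the remaining 2×2 (Low, Mid vs L, C):
Let the kicker play Low with probability p. Expected payoff against L: 8p + 6(1−p) = 2p + 6; against C: (-4)p + 7(1−p) = −11p + 7.
Setting these equal: 2p + 6 = −11p + 7 ⇒ 13p = 1 ⇒ p = 1/13, and the value is (2)·(1/13) + 6 = 80/13.
For the keeper: with q = P(L), equating Low's and Mid's payoffs gives 12q − 4 = −q + 7 ⇒ q = 11/13.

80/13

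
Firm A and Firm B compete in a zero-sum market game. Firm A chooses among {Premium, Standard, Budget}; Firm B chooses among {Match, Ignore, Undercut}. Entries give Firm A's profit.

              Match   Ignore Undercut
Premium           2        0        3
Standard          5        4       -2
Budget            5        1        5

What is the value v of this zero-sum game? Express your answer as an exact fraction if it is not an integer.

Row minima: Premium → 0, Standard → -2, Budget → 1; maximin = 1.
Column maxima: Match → 5, Ignore → 4, Undercut → 5; minimax = 4.
1 ≠ 4, so there is no saddle point; optimal play is mixed.
Premium is strictly dominated by Budget, so Firm A never plays it.
Match is strictly dominated by Ignore (it gives Firm A strictly more in every row), so Firm B never plays it.
On the remaining 2×2 (Standard, Budget vs Ignore, Undercut):
Let Firm A play Standard with probability p. Expected payoff against Ignore: 4p + 1(1−p) = 3p + 1; against Undercut: (-2)p + 5(1−p) = −7p + 5.
Setting these equal: 3p + 1 = −7p + 5 ⇒ 10p = 4 ⇒ p = 2/5, and the value is (3)·(2/5) + 1 = 11/5.
For Firm B: with q = P(Ignore), equating Standard's and Budget's payoffs gives 6q − 2 = −4q + 5 ⇒ q = 7/10.

11/5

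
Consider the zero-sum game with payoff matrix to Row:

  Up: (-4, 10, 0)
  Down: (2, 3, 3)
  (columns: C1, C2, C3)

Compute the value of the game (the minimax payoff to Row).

Row minima: Up → -4, Down → 2; maximin = 2.
Column maxima: C1 → 2, C2 → 10, C3 → 3; minimax = 2.
Since maximin = minimax = 2, there is a saddle point and the value is 2.

2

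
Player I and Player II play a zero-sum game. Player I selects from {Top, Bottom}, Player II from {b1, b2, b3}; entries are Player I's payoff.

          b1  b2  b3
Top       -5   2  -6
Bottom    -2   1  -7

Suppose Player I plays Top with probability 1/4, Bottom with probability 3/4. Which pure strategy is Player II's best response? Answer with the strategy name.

If Player II plays b1, Player I's expected payoff is (1/4)·(-5) + (3/4)·(-2) = -11/4.
If Player II plays b2, Player I's expected payoff is (1/4)·2 + (3/4)·1 = 5/4.
If Player II plays b3, Player I's expected payoff is (1/4)·(-6) + (3/4)·(-7) = -27/4.
Player II minimizes Player I's payoff; the smallest is -27/4, so the best response is b3.

b3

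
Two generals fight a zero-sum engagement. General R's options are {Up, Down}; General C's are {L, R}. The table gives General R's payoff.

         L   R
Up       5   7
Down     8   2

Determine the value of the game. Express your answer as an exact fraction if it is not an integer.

23/4

Row minima: Up → 5, Down → 2; maximin = 5.
Column maxima: L → 8, R → 7; minimax = 7.
5 ≠ 7, so there is no saddle point; optimal play is mixed.
Let General R play Up with probability p. Expected payoff against L: 5p + 8(1−p) = −3p + 8; against R: 7p + 2(1−p) = 5p + 2.
Setting these equal: −3p + 8 = 5p + 2 ⇒ −8p = -6 ⇒ p = 3/4, and the value is (-3)·(3/4) + 8 = 23/4.
For General C: with q = P(L), equating Up's and Down's payoffs gives −2q + 7 = 6q + 2 ⇒ q = 5/8.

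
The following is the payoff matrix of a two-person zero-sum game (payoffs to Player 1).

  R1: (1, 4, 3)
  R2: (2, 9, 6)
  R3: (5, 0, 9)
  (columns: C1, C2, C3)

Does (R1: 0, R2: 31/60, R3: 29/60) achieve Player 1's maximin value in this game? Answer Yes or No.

No

Against C1 this mix gives (31/60)·2 + (29/60)·5 = 69/20.
Against C2 this mix gives (31/60)·9 + (29/60)·0 = 93/20.
Against C3 this mix gives (31/60)·6 + (29/60)·9 = 149/20.
Player 2 will play C1, holding Player 1 to 69/20. Shifting weight toward the row that does better against C1 would raise this floor (the equalizing mix achieves 15/4 against both C1 and C2), so the proposed strategy is not optimal.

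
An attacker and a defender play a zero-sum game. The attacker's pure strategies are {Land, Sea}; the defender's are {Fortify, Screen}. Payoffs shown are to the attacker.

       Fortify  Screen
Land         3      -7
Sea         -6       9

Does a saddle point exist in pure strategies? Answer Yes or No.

Row minima: Land → -7, Sea → -6; maximin = -6.
Column maxima: Fortify → 3, Screen → 9; minimax = 3.
-6 ≠ 3, so no pure-strategy equilibrium exists.

No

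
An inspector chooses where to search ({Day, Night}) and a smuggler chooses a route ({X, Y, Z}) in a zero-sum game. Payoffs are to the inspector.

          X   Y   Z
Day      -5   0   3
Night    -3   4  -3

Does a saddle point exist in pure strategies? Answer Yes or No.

Yes

Row minima: Day → -5, Night → -3; maximin = -3.
Column maxima: X → -3, Y → 4, Z → 3; minimax = -3.
maximin = minimax = -3, so a saddle point exists.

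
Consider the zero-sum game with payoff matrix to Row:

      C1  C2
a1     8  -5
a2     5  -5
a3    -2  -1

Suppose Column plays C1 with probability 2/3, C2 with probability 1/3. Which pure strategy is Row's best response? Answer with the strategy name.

a1

Expected payoff of a1: (2/3)·8 + (1/3)·(-5) = 11/3.
Expected payoff of a2: (2/3)·5 + (1/3)·(-5) = 5/3.
Expected payoff of a3: (2/3)·(-2) + (1/3)·(-1) = -5/3.
The largest is 11/3, so Row's best response is a1.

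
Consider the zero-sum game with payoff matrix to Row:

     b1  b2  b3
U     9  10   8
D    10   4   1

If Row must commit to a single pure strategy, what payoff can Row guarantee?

8

Row minima: U → 8, D → 1.
The best of these is 8.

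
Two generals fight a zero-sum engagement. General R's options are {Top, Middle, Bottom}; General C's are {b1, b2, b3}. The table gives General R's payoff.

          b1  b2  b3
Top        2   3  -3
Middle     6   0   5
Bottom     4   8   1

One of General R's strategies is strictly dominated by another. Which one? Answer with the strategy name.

Top

Bottom gives a strictly higher payoff than Top against every column: 4 > 2, 8 > 3, 1 > -3.
So Top is strictly dominated and General R never plays it.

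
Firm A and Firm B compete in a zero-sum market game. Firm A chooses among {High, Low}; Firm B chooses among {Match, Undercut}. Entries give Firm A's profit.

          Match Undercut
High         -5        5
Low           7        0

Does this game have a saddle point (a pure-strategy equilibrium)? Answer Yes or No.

No

Row minima: High → -5, Low → 0; maximin = 0.
Column maxima: Match → 7, Undercut → 5; minimax = 5.
0 ≠ 5, so no pure-strategy equilibrium exists.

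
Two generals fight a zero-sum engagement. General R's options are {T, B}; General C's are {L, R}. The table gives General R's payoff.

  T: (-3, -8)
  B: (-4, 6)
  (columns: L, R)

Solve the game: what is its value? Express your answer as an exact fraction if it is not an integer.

Row minima: T → -8, B → -4; maximin = -4.
Column maxima: L → -3, R → 6; minimax = -3.
-4 ≠ -3, so there is no saddle point; optimal play is mixed.
Let General R play T with probability p. Expected payoff against L: (-3)p + (-4)(1−p) = p − 4; against R: (-8)p + 6(1−p) = −14p + 6.
Setting these equal: p − 4 = −14p + 6 ⇒ 15p = 10 ⇒ p = 2/3, and the value is (1)·(2/3) − 4 = -10/3.
For General C: with q = P(L), equating T's and B's payoffs gives 5q − 8 = −10q + 6 ⇒ q = 14/15.

-10/3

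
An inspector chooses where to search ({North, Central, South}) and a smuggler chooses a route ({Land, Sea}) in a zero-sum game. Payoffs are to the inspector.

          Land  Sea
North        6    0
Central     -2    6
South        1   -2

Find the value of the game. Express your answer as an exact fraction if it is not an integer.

Row minima: North → 0, Central → -2, South → -2; maximin = 0.
Column maxima: Land → 6, Sea → 6; minimax = 6.
0 ≠ 6, so there is no saddle point; optimal play is mixed.
South is strictly dominated by North, so the inspector never plays it.
On the remaining 2×2 (North, Central vs Land, Sea):
Let the inspector play North with probability p. Expected payoff against Land: 6p + (-2)(1−p) = 8p − 2; against Sea: 0p + 6(1−p) = −6p + 6.
Setting these equal: 8p − 2 = −6p + 6 ⇒ 14p = 8 ⇒ p = 4/7, and the value is (8)·(4/7) − 2 = 18/7.
For the smuggler: with q = P(Land), equating North's and Central's payoffs gives 6q = −8q + 6 ⇒ q = 3/7.

18/7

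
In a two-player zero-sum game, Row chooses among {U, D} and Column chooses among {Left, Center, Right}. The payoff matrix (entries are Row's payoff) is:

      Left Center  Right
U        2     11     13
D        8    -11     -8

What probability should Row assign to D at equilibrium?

9/28

Row minima: U → 2, D → -11; maximin = 2.
Column maxima: Left → 8, Center → 11, Right → 13; minimax = 8.
2 ≠ 8, so there is no saddle point; optimal play is mixed.
Right is strictly dominated by Center (it gives Row strictly more in every row), so Column never plays it.
On the remaining 2×2 (U, D vs Left, Center):
Let Row play U with probability p. Expected payoff against Left: 2p + 8(1−p) = −6p + 8; against Center: 11p + (-11)(1−p) = 22p − 11.
Setting these equal: −6p + 8 = 22p − 11 ⇒ −28p = -19 ⇒ p = 19/28, and the value is (-6)·(19/28) + 8 = 55/14.
For Column: with q = P(Left), equating U's and D's payoffs gives −9q + 11 = 19q − 11 ⇒ q = 11/14.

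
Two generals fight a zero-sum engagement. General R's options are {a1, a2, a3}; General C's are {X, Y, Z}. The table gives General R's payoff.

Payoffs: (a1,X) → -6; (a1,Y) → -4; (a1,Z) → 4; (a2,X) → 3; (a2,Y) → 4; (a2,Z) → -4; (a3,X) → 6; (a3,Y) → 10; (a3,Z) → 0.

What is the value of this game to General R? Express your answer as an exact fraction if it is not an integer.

Row minima: a1 → -6, a2 → -4, a3 → 0; maximin = 0.
Column maxima: X → 6, Y → 10, Z → 4; minimax = 4.
0 ≠ 4, so there is no saddle point; optimal play is mixed.
a2 is strictly dominated by a3, so General R never plays it.
Y is strictly dominated by X (it gives General R strictly more in every row), so General C never plays it.
On the remaining 2×2 (a1, a3 vs X, Z):
Let General R play a1 with probability p. Expected payoff against X: (-6)p + 6(1−p) = −12p + 6; against Z: 4p + 0(1−p) = 4p.
Setting these equal: −12p + 6 = 4p ⇒ −16p = -6 ⇒ p = 3/8, and the value is (-12)·(3/8) + 6 = 3/2.
For General C: with q = P(X), equating a1's and a3's payoffs gives −10q + 4 = 6q ⇒ q = 1/4.

3/2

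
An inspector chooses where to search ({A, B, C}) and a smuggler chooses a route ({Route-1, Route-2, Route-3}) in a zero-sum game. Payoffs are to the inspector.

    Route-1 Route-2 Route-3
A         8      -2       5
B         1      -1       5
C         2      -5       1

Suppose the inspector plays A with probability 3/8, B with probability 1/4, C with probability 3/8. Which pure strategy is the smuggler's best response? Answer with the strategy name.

Route-2

If the smuggler plays Route-1, the inspector's expected payoff is (3/8)·8 + (1/4)·1 + (3/8)·2 = 4.
If the smuggler plays Route-2, the inspector's expected payoff is (3/8)·(-2) + (1/4)·(-1) + (3/8)·(-5) = -23/8.
If the smuggler plays Route-3, the inspector's expected payoff is (3/8)·5 + (1/4)·5 + (3/8)·1 = 7/2.
The smuggler minimizes the inspector's payoff; the smallest is -23/8, so the best response is Route-2.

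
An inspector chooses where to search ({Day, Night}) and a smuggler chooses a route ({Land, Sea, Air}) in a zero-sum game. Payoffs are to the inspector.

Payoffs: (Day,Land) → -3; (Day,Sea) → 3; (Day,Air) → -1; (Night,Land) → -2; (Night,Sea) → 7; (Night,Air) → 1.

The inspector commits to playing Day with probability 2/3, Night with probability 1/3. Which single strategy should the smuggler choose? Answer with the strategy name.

Land

If the smuggler plays Land, the inspector's expected payoff is (2/3)·(-3) + (1/3)·(-2) = -8/3.
If the smuggler plays Sea, the inspector's expected payoff is (2/3)·3 + (1/3)·7 = 13/3.
If the smuggler plays Air, the inspector's expected payoff is (2/3)·(-1) + (1/3)·1 = -1/3.
The smuggler minimizes the inspector's payoff; the smallest is -8/3, so the best response is Land.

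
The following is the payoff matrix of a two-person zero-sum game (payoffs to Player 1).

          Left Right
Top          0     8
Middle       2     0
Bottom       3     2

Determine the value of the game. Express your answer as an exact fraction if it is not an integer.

8/3

Row minima: Top → 0, Middle → 0, Bottom → 2; maximin = 2.
Column maxima: Left → 3, Right → 8; minimax = 3.
2 ≠ 3, so there is no saddle point; optimal play is mixed.
Middle is strictly dominated by Bottom, so Player 1 never plays it.
On the remaining 2×2 (Top, Bottom vs Left, Right):
Let Player 1 play Top with probability p. Expected payoff against Left: 0p + 3(1−p) = −3p + 3; against Right: 8p + 2(1−p) = 6p + 2.
Setting these equal: −3p + 3 = 6p + 2 ⇒ −9p = -1 ⇒ p = 1/9, and the value is (-3)·(1/9) + 3 = 8/3.
For Player 2: with q = P(Left), equating Top's and Bottom's payoffs gives −8q + 8 = q + 2 ⇒ q = 2/3.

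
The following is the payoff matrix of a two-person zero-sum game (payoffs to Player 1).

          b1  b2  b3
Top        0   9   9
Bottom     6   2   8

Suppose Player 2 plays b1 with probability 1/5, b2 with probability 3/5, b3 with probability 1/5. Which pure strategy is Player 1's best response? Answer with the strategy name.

Top

Expected payoff of Top: (1/5)·0 + (3/5)·9 + (1/5)·9 = 36/5.
Expected payoff of Bottom: (1/5)·6 + (3/5)·2 + (1/5)·8 = 4.
The largest is 36/5, so Player 1's best response is Top.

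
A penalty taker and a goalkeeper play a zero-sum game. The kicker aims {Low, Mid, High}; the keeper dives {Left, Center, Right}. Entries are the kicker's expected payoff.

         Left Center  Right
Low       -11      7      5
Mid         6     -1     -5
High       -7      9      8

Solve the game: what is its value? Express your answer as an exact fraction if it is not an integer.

Row minima: Low → -11, Mid → -5, High → -7; maximin = -5.
Column maxima: Left → 6, Center → 9, Right → 8; minimax = 6.
-5 ≠ 6, so there is no saddle point; optimal play is mixed.
Low is strictly dominated by High, so the kicker never plays it.
Center is strictly dominated by Right (it gives the kicker strictly more in every row), so the keeper never plays it.
On the remaining 2×2 (Mid, High vs Left, Right):
Let the kicker play Mid with probability p. Expected payoff against Left: 6p + (-7)(1−p) = 13p − 7; against Right: (-5)p + 8(1−p) = −13p + 8.
Setting these equal: 13p − 7 = −13p + 8 ⇒ 26p = 15 ⇒ p = 15/26, and the value is (13)·(15/26) − 7 = 1/2.
For the keeper: with q = P(Left), equating Mid's and High's payoffs gives 11q − 5 = −15q + 8 ⇒ q = 1/2.

1/2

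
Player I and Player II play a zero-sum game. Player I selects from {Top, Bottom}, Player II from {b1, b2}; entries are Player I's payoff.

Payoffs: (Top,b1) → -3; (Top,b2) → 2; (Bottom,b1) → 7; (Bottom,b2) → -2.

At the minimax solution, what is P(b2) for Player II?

Row minima: Top → -3, Bottom → -2; maximin = -2.
Column maxima: b1 → 7, b2 → 2; minimax = 2.
-2 ≠ 2, so there is no saddle point; optimal play is mixed.
Let Player I play Top with probability p. Expected payoff against b1: (-3)p + 7(1−p) = −10p + 7; against b2: 2p + (-2)(1−p) = 4p − 2.
Setting these equal: −10p + 7 = 4p − 2 ⇒ −14p = -9 ⇒ p = 9/14, and the value is (-10)·(9/14) + 7 = 4/7.
For Player II: with q = P(b1), equating Top's and Bottom's payoffs gives −5q + 2 = 9q − 2 ⇒ q = 2/7.

5/7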